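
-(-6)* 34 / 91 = 204 / 91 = 2.24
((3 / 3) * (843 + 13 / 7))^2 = 34975396 / 49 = 713783.59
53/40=1.32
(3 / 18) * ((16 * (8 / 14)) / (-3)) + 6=346 / 63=5.49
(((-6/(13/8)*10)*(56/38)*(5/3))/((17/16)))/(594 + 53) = -0.13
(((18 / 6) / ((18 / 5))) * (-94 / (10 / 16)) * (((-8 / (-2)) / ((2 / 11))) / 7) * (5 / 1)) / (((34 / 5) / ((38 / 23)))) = -3929200 / 8211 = -478.53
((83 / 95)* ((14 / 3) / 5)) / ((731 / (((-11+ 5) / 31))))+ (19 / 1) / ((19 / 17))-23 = -64586174 / 10763975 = -6.00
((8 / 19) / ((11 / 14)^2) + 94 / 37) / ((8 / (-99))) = -1233549 / 30932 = -39.88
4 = 4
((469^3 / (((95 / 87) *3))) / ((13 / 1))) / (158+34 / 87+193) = 260276991807 / 37755185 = 6893.81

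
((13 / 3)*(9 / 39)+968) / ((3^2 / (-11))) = -3553 / 3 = -1184.33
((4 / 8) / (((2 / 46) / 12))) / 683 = 0.20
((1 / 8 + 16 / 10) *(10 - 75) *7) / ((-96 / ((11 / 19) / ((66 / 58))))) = 60697 / 14592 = 4.16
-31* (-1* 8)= 248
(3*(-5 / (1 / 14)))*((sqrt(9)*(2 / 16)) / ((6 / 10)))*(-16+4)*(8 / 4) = 3150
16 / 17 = 0.94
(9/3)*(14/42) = 1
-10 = -10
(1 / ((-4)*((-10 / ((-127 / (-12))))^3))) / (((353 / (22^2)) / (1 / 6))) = 247854343 / 3659904000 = 0.07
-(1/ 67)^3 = -0.00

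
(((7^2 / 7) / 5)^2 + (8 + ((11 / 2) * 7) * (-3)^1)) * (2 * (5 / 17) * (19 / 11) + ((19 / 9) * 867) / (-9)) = 1797147433 / 84150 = 21356.48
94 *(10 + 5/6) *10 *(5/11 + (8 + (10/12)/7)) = 60504275/693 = 87307.76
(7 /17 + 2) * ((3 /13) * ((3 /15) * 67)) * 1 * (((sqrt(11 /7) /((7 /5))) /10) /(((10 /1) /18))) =74169 * sqrt(77) /541450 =1.20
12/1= 12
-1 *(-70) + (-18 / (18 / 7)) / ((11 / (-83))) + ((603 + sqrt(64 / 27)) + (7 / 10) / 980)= 8 *sqrt(3) / 9 + 11177611 / 15400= 727.36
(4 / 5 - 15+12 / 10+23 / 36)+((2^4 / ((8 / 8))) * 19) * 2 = 595.64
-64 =-64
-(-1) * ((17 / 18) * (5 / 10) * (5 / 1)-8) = -203 / 36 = -5.64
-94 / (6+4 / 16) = -376 / 25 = -15.04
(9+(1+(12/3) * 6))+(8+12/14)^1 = 42.86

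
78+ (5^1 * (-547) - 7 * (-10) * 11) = -1887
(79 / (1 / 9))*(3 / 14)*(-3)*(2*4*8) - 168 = -205944 / 7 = -29420.57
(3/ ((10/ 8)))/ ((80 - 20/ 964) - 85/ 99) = 71577/ 2359675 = 0.03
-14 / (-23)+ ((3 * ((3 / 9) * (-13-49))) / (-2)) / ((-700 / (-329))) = 34911 / 2300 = 15.18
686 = 686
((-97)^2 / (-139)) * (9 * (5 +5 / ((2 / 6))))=-1693620 / 139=-12184.32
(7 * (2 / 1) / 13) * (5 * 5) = 350 / 13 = 26.92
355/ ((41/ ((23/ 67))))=8165/ 2747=2.97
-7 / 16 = -0.44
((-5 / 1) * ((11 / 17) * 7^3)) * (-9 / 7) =24255 / 17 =1426.76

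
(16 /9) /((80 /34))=34 /45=0.76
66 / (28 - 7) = 3.14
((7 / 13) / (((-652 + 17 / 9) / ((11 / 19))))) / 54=-77 / 8671182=-0.00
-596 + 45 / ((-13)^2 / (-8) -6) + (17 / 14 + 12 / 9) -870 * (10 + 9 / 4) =-7325450 / 651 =-11252.61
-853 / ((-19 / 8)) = 359.16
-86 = -86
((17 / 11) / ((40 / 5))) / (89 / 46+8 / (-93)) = 36363 / 347996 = 0.10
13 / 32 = 0.41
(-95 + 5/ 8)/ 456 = -755/ 3648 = -0.21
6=6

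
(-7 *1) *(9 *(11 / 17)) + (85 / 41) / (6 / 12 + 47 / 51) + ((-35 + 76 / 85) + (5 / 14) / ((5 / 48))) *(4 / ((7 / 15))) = -299364255 / 990437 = -302.25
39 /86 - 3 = -219 /86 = -2.55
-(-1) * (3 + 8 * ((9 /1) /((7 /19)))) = 198.43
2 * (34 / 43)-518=-22206 / 43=-516.42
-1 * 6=-6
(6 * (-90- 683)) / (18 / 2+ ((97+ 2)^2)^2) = -773 / 16009935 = -0.00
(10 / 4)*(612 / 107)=1530 / 107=14.30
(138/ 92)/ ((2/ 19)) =57/ 4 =14.25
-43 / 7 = -6.14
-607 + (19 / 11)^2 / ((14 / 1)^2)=-14395251 / 23716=-606.98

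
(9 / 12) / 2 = 3 / 8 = 0.38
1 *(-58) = -58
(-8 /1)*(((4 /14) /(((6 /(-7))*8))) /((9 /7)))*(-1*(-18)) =14 /3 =4.67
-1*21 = -21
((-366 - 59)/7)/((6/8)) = -1700/21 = -80.95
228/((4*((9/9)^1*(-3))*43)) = -19/43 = -0.44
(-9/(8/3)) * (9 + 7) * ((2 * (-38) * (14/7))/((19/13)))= 5616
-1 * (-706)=706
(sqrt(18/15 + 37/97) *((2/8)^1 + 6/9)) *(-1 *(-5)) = 11 *sqrt(371995)/1164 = 5.76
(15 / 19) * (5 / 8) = 75 / 152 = 0.49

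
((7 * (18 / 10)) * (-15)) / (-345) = 63 / 115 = 0.55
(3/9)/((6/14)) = 7/9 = 0.78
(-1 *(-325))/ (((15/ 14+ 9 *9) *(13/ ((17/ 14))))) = 425/ 1149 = 0.37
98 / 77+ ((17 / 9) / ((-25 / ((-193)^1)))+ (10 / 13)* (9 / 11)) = 530383 / 32175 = 16.48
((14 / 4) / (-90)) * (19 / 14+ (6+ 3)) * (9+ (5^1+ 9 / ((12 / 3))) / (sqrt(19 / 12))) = -29 / 8 - 841 * sqrt(57) / 2736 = -5.95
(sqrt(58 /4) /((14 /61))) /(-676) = -0.02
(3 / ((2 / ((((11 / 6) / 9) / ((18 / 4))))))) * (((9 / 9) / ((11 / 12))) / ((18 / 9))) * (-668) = -668 / 27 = -24.74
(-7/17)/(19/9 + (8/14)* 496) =-441/305813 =-0.00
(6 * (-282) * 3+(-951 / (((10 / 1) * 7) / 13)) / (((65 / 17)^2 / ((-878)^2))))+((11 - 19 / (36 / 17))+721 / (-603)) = -28405915997959 / 3048500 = -9317997.70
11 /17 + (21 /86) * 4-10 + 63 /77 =-60774 /8041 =-7.56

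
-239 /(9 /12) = -956 /3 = -318.67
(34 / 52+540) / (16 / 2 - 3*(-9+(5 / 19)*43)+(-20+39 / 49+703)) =13087067 / 16577444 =0.79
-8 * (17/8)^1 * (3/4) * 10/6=-85/4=-21.25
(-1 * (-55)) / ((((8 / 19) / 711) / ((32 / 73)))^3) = 8677852589926080 / 389017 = 22307129482.58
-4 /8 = -1 /2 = -0.50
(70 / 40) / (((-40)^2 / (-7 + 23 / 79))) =-371 / 50560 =-0.01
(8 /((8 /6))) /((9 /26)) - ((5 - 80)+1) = 274 /3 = 91.33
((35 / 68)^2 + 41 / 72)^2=1205686729 / 1731891456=0.70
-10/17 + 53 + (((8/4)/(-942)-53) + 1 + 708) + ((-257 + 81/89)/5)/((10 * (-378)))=113588698466/160340175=708.42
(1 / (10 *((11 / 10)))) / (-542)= -1 / 5962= -0.00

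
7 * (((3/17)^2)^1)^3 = 5103/24137569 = 0.00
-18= -18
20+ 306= 326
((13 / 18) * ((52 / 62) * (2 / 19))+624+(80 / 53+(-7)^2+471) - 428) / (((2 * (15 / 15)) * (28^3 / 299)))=30139849129 / 6167480256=4.89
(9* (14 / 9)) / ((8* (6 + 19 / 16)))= 28 / 115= 0.24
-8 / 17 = -0.47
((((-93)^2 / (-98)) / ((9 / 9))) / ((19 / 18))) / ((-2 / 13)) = 543.47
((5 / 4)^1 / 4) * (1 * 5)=25 / 16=1.56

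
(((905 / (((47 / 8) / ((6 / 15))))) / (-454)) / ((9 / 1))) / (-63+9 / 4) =5792 / 23333103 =0.00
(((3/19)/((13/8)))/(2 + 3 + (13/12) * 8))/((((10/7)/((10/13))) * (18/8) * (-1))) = -0.00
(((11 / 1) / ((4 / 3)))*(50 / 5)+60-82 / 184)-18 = 11413 / 92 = 124.05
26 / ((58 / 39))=507 / 29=17.48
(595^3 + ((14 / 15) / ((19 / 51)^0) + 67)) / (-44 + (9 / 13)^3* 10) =-3470902047184 / 670335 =-5177861.89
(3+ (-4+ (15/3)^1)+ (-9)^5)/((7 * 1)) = -8435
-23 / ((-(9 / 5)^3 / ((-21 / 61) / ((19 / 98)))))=-1972250 / 281637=-7.00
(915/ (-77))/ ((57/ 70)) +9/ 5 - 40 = -52.79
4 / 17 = 0.24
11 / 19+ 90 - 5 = 1626 / 19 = 85.58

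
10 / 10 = 1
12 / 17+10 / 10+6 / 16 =283 / 136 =2.08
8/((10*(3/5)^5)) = 2500/243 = 10.29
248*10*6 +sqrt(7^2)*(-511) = 11303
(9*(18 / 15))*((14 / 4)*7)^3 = 3176523 / 20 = 158826.15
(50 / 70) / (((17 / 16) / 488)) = 39040 / 119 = 328.07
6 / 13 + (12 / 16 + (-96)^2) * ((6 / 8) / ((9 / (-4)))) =-159733 / 52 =-3071.79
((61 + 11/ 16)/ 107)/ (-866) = -987/ 1482592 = -0.00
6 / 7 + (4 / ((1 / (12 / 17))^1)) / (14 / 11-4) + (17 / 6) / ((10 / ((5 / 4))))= 0.18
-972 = -972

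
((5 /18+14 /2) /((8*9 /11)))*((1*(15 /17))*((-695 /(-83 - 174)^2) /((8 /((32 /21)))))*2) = -5007475 /1273292622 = -0.00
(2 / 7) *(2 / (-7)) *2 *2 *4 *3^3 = -1728 / 49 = -35.27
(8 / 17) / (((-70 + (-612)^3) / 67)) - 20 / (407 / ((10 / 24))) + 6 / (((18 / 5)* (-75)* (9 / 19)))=-21642632364944 / 321160967245305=-0.07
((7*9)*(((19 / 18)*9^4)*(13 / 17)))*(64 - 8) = 317631132 / 17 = 18684184.24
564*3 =1692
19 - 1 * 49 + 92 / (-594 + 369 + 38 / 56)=-191006 / 6281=-30.41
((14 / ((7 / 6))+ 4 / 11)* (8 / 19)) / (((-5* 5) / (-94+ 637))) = -590784 / 5225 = -113.07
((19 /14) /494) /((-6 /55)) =-0.03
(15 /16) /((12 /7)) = 35 /64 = 0.55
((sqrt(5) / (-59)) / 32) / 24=-sqrt(5) / 45312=-0.00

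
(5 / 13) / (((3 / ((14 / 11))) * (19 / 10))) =700 / 8151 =0.09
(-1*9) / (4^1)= -9 / 4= -2.25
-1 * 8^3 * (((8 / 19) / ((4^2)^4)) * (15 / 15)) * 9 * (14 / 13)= -63 / 1976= -0.03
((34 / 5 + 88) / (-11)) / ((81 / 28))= -4424 / 1485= -2.98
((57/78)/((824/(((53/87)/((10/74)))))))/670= 37259/6244024800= 0.00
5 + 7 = 12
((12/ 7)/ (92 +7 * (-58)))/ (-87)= 0.00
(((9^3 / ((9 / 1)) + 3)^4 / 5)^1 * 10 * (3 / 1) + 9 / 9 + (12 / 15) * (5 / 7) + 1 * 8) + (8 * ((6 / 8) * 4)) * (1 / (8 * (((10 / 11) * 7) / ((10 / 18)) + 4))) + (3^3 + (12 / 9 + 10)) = 1066440624833 / 3570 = 298722864.10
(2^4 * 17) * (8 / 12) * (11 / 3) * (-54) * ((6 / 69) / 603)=-23936 / 4623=-5.18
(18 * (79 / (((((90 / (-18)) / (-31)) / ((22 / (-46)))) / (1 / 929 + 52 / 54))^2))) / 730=5371361269977439 / 337446549757125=15.92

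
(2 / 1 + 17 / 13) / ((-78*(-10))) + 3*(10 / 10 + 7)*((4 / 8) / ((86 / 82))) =4990729 / 436020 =11.45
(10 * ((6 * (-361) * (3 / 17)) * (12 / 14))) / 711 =-43320 / 9401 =-4.61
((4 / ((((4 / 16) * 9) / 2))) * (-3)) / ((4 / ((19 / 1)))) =-50.67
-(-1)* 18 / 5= 18 / 5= 3.60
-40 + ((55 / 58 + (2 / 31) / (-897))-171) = -338772797 / 1612806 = -210.05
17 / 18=0.94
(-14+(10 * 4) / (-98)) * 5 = -3530 / 49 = -72.04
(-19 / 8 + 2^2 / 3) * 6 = -25 / 4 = -6.25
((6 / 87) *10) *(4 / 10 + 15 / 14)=206 / 203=1.01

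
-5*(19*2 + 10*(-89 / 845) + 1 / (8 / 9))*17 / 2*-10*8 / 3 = 21876025 / 507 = 43147.98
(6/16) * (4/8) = 3/16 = 0.19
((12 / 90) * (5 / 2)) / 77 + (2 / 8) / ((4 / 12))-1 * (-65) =60757 / 924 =65.75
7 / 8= 0.88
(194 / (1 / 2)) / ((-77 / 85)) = -32980 / 77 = -428.31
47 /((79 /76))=3572 /79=45.22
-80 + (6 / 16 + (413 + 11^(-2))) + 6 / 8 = 323441 / 968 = 334.13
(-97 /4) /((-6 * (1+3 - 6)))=-97 /48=-2.02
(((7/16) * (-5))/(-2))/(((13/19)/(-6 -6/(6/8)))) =-4655/208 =-22.38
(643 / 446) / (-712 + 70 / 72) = -11574 / 5708131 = -0.00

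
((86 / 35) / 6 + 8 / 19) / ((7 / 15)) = 1657 / 931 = 1.78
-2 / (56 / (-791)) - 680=-2607 / 4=-651.75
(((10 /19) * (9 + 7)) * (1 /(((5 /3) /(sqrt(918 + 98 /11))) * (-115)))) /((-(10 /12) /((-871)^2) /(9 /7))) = 7865589888 * sqrt(28039) /841225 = 1565670.57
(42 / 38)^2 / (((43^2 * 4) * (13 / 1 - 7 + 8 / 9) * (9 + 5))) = 567 / 331074544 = 0.00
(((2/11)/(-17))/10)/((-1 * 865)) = 0.00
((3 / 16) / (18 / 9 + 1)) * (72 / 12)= 3 / 8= 0.38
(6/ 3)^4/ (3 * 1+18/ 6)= 8/ 3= 2.67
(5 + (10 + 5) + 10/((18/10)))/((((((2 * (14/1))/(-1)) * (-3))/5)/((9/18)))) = 575/756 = 0.76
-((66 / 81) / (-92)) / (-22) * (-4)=1 / 621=0.00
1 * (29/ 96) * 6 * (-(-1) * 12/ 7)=87/ 28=3.11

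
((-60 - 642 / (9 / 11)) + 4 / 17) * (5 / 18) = -107665 / 459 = -234.56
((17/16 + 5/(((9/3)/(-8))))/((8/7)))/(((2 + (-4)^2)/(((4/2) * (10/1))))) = -20615/1728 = -11.93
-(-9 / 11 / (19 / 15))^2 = -18225 / 43681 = -0.42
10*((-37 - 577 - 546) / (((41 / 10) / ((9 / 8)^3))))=-2642625 / 656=-4028.39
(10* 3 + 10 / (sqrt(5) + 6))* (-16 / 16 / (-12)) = 165 / 62 - 5* sqrt(5) / 186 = 2.60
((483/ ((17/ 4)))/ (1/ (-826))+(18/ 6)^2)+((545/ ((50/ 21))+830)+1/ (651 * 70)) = -35947386386/ 387345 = -92804.57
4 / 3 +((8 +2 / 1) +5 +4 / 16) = 199 / 12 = 16.58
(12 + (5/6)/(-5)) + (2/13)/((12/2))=925/78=11.86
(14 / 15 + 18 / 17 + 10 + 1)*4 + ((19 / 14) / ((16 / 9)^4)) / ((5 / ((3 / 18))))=24319645219 / 467927040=51.97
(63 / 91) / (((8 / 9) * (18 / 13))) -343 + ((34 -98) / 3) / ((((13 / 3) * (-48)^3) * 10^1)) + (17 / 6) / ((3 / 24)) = -71833319 / 224640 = -319.77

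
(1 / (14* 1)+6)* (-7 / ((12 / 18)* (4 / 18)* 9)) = -255 / 8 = -31.88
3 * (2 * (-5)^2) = 150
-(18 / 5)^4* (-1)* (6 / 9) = 69984 / 625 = 111.97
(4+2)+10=16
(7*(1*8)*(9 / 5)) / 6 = 84 / 5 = 16.80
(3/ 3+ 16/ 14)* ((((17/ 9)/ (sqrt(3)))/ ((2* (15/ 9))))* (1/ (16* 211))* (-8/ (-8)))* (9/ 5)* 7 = 51* sqrt(3)/ 33760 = 0.00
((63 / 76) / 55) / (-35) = -9 / 20900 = -0.00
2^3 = 8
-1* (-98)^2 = -9604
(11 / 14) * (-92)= -506 / 7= -72.29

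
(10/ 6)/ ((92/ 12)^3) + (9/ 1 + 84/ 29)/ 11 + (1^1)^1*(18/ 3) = 27499608/ 3881273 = 7.09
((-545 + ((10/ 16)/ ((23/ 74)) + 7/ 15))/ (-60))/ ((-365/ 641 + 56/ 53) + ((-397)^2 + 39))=25434939613/ 443459582154000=0.00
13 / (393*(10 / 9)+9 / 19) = 741 / 24917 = 0.03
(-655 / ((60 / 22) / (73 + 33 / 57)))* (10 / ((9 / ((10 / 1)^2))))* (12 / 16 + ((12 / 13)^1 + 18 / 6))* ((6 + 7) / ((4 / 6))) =-3399499125 / 19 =-178921006.58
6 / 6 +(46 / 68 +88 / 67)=6811 / 2278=2.99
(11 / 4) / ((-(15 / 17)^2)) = -3179 / 900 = -3.53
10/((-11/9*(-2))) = 4.09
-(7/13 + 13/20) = -309/260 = -1.19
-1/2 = -0.50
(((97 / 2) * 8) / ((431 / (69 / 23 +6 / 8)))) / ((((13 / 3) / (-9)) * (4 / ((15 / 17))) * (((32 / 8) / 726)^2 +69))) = -15529635495 / 692822626652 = -0.02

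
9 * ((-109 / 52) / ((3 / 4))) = -327 / 13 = -25.15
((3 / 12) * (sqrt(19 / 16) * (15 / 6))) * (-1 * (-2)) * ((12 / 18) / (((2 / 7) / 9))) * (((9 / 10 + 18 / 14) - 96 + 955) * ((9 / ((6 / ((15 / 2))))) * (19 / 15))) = 10308393 * sqrt(19) / 128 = 351040.96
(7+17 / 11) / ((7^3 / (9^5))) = 5550606 / 3773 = 1471.14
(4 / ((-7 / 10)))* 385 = -2200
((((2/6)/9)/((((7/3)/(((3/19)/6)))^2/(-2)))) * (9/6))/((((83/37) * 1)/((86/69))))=-1591/202609806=-0.00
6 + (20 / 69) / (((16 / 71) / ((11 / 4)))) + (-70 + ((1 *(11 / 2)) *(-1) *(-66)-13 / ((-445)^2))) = 66140533673 / 218619600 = 302.54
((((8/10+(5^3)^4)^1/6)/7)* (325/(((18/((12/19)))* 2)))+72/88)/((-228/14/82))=-1325367152223/7942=-166880779.68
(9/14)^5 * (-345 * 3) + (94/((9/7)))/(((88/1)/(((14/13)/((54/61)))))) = -2104821198287/18688846176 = -112.62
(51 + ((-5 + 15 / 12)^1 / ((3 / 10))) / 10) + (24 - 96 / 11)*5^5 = 2102189 / 44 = 47777.02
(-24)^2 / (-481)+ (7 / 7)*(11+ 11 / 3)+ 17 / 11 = 238327 / 15873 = 15.01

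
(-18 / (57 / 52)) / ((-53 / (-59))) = -18408 / 1007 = -18.28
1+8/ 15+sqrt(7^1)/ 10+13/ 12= sqrt(7)/ 10+157/ 60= 2.88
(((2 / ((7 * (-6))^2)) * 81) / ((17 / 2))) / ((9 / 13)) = 13 / 833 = 0.02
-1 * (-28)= 28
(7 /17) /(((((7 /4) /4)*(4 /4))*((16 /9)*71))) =9 /1207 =0.01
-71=-71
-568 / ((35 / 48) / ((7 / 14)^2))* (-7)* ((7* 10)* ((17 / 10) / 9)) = 270368 / 15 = 18024.53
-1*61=-61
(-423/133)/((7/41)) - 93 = -111.63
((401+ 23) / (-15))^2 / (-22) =-89888 / 2475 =-36.32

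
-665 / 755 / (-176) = 133 / 26576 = 0.01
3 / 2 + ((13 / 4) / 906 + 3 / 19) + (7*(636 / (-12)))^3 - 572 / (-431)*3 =-1515446960434507 / 29676936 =-51064805.36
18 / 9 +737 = 739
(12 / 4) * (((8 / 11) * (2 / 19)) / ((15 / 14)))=224 / 1045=0.21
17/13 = 1.31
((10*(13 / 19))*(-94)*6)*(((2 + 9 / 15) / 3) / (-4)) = 15886 / 19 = 836.11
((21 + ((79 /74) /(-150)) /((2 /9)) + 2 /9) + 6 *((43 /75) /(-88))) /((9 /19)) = 294410681 /6593400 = 44.65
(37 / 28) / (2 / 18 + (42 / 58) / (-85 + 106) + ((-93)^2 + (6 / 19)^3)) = 66237363 / 433544948732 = 0.00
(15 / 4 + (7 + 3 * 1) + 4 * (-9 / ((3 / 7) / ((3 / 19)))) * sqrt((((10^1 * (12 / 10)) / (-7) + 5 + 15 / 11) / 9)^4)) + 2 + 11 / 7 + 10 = 13777991 / 579348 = 23.78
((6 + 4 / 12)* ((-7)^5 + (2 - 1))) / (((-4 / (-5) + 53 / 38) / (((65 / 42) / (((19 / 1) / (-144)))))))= 568836.18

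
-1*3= -3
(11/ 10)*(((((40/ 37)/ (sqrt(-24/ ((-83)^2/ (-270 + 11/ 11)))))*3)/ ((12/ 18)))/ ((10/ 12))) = 8217*sqrt(1614)/ 49765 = 6.63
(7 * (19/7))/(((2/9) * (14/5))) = 855/28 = 30.54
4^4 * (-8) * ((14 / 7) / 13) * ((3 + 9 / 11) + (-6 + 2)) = 8192 / 143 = 57.29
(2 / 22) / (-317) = -1 / 3487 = -0.00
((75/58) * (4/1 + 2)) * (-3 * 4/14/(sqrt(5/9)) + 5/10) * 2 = 225/29 - 1620 * sqrt(5)/203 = -10.09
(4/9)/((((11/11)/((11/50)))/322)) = 7084/225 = 31.48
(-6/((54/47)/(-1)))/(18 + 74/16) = 376/1629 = 0.23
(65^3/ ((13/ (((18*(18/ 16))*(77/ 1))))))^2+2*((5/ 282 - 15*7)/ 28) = 17134130724382428455/ 15792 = 1084988014461906.56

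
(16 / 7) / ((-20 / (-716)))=2864 / 35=81.83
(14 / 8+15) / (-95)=-67 / 380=-0.18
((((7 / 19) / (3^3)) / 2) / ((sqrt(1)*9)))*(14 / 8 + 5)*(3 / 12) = 7 / 5472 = 0.00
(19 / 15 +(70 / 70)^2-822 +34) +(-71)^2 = 63829 / 15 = 4255.27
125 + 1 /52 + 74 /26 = 6649 /52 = 127.87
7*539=3773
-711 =-711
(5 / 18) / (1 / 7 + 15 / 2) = 35 / 963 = 0.04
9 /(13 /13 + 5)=3 /2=1.50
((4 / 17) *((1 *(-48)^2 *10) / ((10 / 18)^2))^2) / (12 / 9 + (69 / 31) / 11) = 570073172410368 / 667675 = 853818358.35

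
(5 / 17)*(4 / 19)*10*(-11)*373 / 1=-2540.56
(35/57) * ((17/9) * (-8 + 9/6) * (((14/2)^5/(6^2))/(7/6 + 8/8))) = -10000165/6156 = -1624.46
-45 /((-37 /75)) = 91.22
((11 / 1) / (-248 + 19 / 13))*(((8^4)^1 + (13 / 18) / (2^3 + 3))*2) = -365.51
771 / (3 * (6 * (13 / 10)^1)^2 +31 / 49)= 944475 / 224362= 4.21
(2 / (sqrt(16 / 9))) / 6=1 / 4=0.25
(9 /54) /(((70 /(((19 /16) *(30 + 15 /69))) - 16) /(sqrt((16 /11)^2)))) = -2641 /153054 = -0.02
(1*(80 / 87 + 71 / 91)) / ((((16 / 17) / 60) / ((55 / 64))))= 62911475 / 675584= 93.12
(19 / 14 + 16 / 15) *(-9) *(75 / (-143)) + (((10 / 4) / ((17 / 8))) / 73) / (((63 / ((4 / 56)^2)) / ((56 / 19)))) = 34024862125 / 2973924954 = 11.44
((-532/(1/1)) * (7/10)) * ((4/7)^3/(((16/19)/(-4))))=11552/35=330.06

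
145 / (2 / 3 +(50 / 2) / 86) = 37410 / 247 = 151.46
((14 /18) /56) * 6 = 1 /12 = 0.08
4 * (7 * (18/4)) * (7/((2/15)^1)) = 6615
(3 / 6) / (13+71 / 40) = 20 / 591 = 0.03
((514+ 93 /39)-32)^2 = 39652209 /169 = 234628.46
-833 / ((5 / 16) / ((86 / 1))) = -1146208 / 5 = -229241.60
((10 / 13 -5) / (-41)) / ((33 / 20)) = 100 / 1599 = 0.06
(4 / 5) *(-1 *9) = -36 / 5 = -7.20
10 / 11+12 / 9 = 74 / 33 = 2.24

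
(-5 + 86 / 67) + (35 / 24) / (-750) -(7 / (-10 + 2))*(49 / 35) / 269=-240962291 / 64882800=-3.71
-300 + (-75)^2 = 5325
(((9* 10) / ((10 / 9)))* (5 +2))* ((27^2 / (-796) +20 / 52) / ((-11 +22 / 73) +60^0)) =75842109 / 2442128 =31.06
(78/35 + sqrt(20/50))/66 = 0.04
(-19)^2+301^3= 27271262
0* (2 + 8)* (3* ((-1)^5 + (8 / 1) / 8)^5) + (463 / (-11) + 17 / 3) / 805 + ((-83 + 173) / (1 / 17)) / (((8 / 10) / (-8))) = -406445702 / 26565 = -15300.05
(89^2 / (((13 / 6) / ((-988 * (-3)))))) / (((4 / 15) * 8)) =20317365 / 4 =5079341.25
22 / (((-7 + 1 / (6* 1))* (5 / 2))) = -264 / 205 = -1.29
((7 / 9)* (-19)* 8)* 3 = -1064 / 3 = -354.67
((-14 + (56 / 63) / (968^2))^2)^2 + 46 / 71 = 3368143964878699115418254295047 / 87674096075070190922919936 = 38416.64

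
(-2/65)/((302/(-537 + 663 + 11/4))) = -103/7852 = -0.01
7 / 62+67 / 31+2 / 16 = 595 / 248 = 2.40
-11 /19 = -0.58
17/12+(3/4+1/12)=9/4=2.25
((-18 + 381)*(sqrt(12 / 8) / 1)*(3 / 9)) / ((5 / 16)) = 968*sqrt(6) / 5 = 474.22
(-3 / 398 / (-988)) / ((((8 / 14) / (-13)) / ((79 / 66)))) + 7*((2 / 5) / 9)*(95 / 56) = 12638687 / 23956416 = 0.53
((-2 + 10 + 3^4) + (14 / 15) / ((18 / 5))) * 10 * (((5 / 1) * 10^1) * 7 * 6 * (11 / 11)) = 16870000 / 9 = 1874444.44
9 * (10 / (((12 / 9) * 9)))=15 / 2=7.50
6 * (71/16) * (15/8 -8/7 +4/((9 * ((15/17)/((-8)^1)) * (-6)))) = 2260427/60480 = 37.37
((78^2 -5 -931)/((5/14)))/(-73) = -72072/365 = -197.46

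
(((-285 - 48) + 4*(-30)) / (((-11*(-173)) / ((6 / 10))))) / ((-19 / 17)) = 23103 / 180785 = 0.13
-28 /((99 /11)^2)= -28 /81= -0.35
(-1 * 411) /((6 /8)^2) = -2192 /3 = -730.67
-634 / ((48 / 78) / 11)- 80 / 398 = -9021029 / 796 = -11332.95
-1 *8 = -8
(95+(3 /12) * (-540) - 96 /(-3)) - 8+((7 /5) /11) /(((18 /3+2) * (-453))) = -3189127 /199320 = -16.00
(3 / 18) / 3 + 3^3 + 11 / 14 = 1754 / 63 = 27.84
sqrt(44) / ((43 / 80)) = 160 * sqrt(11) / 43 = 12.34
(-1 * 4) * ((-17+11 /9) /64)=71 /72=0.99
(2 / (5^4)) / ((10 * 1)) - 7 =-21874 / 3125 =-7.00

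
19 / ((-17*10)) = -19 / 170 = -0.11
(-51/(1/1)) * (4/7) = -204/7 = -29.14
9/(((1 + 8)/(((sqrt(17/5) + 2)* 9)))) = 9* sqrt(85)/5 + 18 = 34.60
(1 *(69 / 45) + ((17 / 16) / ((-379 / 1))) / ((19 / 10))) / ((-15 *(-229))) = 1323709 / 2968252200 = 0.00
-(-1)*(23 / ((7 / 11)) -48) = -83 / 7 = -11.86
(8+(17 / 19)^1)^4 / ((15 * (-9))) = -815730721 / 17593335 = -46.37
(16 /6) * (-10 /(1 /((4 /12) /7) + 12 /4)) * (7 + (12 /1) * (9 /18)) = -130 /9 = -14.44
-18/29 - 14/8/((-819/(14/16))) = -67189/108576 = -0.62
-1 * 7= -7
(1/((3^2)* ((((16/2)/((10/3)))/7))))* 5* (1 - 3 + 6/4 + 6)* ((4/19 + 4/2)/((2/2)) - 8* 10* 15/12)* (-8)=3576650/513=6972.03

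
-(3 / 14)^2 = -9 / 196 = -0.05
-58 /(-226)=29 /113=0.26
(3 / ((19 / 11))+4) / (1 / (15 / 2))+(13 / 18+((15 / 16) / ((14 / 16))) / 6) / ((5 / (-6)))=83681 / 1995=41.95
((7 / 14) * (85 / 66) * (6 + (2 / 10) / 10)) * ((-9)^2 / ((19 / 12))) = 414477 / 2090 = 198.31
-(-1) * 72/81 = 8/9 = 0.89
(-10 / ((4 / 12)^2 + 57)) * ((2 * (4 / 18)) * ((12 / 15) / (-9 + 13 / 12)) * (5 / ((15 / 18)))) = 1152 / 24415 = 0.05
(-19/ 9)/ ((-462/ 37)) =703/ 4158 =0.17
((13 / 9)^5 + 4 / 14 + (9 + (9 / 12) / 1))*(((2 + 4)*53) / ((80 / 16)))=1430415569 / 1377810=1038.18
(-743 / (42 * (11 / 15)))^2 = 13801225 / 23716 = 581.94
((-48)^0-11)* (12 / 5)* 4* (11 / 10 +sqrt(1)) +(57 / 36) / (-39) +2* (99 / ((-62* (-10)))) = -14603843 / 72540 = -201.32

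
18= 18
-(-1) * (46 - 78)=-32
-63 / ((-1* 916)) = 63 / 916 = 0.07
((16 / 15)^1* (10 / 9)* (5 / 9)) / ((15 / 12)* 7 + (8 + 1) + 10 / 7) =4480 / 130491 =0.03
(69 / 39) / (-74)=-23 / 962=-0.02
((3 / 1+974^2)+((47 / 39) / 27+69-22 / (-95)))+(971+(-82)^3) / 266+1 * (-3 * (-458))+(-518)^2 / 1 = 1703523985169 / 1400490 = 1216377.11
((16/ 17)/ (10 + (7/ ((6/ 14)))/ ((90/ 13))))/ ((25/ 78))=67392/ 283645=0.24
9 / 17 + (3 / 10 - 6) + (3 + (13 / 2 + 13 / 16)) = 6993 / 1360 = 5.14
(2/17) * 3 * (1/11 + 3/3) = 72/187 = 0.39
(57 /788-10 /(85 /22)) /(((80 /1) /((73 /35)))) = -0.07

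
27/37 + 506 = 18749/37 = 506.73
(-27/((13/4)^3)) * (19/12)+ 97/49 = 79045/107653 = 0.73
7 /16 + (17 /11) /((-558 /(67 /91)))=1945841 /4468464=0.44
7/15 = 0.47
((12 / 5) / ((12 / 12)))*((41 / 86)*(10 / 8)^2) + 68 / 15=32617 / 5160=6.32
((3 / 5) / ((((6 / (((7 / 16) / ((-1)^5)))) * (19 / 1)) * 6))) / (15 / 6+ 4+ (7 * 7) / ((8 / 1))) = -7 / 230280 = -0.00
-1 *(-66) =66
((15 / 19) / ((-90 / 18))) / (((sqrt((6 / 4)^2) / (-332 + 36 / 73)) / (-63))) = -3049200 / 1387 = -2198.41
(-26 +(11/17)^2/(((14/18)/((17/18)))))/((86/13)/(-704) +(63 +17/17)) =-13881296/34845699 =-0.40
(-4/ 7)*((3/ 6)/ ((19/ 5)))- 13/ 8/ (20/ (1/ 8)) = -14529/ 170240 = -0.09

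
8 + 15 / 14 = 127 / 14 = 9.07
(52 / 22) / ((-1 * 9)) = -26 / 99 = -0.26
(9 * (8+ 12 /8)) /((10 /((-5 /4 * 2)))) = -171 /8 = -21.38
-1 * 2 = -2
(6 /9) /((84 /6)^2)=1 /294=0.00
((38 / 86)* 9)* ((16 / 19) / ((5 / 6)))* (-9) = -7776 / 215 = -36.17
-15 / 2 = -7.50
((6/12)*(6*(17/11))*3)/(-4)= -153/44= -3.48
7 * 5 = 35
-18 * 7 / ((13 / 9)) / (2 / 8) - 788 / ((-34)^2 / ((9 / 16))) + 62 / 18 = -187114145 / 541008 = -345.86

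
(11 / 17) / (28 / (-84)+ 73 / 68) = 132 / 151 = 0.87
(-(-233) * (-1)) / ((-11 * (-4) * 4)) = -1.32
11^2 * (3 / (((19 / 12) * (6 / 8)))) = 5808 / 19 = 305.68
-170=-170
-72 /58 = -1.24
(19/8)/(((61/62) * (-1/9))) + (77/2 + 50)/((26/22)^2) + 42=3448917/41236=83.64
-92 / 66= -46 / 33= -1.39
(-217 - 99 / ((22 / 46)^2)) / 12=-1787 / 33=-54.15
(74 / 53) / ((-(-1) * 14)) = 0.10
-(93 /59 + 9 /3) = -270 /59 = -4.58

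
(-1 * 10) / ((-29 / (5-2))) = 30 / 29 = 1.03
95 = 95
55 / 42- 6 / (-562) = 15581 / 11802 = 1.32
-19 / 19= -1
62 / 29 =2.14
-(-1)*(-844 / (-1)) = 844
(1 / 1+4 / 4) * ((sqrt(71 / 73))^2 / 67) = 142 / 4891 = 0.03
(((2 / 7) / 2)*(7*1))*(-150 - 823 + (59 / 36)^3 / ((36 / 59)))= -1622149007 / 1679616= -965.79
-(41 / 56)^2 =-1681 / 3136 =-0.54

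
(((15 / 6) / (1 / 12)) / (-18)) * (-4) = 20 / 3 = 6.67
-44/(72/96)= -176/3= -58.67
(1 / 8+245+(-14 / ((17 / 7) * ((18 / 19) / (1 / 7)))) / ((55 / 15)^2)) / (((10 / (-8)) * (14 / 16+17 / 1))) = -16130852 / 1470755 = -10.97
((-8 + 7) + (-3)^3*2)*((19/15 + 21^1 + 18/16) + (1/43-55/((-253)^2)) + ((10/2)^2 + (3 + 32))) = -2504593999/545928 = -4587.77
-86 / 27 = -3.19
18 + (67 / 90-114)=-8573 / 90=-95.26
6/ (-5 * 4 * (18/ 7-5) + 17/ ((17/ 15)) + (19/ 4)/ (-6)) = 1008/ 10547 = 0.10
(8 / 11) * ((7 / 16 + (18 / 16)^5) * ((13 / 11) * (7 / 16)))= 6678035 / 7929856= 0.84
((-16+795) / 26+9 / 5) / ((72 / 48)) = 4129 / 195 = 21.17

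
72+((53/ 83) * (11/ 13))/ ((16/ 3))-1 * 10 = 1072117/ 17264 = 62.10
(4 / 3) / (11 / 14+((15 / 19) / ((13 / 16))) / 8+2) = 13832 / 30159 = 0.46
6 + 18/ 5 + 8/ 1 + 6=118/ 5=23.60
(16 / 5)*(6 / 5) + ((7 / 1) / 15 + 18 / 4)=1321 / 150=8.81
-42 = -42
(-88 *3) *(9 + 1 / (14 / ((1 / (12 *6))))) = -2376.26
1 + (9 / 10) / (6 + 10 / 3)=307 / 280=1.10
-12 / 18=-0.67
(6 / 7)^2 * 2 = 72 / 49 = 1.47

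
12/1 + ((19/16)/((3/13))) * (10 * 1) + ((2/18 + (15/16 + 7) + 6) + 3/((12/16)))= 11737/144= 81.51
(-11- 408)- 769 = -1188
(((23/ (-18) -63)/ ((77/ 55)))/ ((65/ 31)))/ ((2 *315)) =-2759/ 79380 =-0.03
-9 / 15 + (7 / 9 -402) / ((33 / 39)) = -235012 / 495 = -474.77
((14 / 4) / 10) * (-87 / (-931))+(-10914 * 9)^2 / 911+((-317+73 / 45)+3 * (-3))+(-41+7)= 230973613729949 / 21809340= 10590582.46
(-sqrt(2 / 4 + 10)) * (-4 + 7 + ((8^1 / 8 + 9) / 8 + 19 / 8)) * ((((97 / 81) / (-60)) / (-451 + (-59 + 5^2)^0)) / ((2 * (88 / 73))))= -375293 * sqrt(42) / 6158592000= -0.00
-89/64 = -1.39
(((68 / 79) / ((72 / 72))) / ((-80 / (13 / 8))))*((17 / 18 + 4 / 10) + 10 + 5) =-325091 / 1137600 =-0.29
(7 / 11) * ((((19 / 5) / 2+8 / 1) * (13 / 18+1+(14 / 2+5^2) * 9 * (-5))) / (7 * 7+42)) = -25889 / 260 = -99.57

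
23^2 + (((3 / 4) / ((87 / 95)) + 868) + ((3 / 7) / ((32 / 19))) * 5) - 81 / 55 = 499341159 / 357280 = 1397.62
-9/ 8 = -1.12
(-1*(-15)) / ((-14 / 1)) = -15 / 14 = -1.07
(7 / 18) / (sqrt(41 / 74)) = 7*sqrt(3034) / 738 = 0.52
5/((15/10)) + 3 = 19/3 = 6.33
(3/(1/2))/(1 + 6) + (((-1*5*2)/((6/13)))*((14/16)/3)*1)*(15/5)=-3041/168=-18.10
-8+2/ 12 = -47/ 6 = -7.83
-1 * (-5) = 5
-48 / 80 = -3 / 5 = -0.60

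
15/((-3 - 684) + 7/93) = -1395/63884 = -0.02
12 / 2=6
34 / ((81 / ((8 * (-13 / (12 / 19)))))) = -16796 / 243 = -69.12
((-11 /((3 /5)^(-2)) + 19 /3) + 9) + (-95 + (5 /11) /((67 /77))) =-417599 /5025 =-83.10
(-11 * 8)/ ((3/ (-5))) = 440/ 3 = 146.67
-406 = -406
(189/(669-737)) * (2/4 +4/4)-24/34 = -39/8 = -4.88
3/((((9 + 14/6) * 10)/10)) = 9/34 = 0.26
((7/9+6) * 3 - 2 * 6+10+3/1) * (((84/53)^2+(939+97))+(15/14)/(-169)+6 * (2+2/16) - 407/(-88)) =74853137368/3323047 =22525.45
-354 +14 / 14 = -353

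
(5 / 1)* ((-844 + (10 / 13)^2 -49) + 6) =-749015 / 169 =-4432.04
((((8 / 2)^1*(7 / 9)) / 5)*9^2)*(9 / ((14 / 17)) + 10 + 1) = 1105.20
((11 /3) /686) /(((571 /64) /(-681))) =-79904 /195853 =-0.41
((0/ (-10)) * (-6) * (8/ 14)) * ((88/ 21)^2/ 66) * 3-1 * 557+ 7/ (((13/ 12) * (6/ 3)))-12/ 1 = -7355/ 13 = -565.77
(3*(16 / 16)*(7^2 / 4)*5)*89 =65415 / 4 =16353.75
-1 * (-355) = 355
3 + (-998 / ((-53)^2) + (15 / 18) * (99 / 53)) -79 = -420219 / 5618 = -74.80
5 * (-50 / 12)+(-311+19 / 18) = -2977 / 9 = -330.78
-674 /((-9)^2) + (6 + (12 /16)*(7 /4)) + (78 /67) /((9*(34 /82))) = -1028161 /1476144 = -0.70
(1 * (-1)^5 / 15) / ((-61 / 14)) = 14 / 915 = 0.02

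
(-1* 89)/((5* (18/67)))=-5963/90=-66.26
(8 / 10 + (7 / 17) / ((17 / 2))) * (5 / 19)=0.22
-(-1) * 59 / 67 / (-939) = -59 / 62913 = -0.00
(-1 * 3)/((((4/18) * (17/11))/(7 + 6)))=-3861/34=-113.56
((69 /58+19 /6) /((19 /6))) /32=0.04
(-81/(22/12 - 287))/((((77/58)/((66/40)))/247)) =180063/2065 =87.20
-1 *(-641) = 641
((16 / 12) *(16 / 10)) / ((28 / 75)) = 40 / 7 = 5.71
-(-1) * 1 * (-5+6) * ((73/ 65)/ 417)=73/ 27105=0.00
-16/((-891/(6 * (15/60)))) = 8/297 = 0.03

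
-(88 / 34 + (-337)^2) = -1930717 / 17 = -113571.59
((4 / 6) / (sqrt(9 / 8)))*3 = 4*sqrt(2) / 3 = 1.89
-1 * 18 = -18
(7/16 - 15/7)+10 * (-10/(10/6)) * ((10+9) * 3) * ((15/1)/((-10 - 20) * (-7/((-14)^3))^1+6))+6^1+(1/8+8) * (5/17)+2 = -708338595/81872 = -8651.78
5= 5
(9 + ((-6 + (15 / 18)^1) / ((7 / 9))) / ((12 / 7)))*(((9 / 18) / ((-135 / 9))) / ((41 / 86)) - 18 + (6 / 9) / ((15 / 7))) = -6553 / 72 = -91.01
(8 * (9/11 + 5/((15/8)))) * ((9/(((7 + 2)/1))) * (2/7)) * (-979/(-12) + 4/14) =3163420/4851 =652.12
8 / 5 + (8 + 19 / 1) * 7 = 953 / 5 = 190.60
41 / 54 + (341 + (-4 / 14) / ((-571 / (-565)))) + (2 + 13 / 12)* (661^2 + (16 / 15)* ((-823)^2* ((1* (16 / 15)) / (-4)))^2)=17369232664177057369 / 161878500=107297959050.63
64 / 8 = 8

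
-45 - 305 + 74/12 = -2063/6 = -343.83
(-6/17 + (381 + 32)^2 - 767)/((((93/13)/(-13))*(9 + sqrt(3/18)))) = -8781122376/255595 + 487840132*sqrt(6)/766785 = -32797.21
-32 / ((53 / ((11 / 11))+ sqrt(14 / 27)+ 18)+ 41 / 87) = -25966368 / 57989399+ 40368 * sqrt(42) / 57989399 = -0.44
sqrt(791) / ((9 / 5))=5*sqrt(791) / 9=15.62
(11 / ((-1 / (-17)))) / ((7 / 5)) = 935 / 7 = 133.57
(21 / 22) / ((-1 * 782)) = -21 / 17204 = -0.00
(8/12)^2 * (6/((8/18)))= 6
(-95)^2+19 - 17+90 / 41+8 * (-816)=102549 / 41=2501.20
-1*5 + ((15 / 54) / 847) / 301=-22945225 / 4589046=-5.00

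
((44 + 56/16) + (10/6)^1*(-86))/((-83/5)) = 5.77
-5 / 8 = -0.62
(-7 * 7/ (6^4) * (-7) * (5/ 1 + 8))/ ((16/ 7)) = 31213/ 20736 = 1.51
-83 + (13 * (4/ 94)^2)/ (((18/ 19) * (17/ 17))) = -1649629/ 19881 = -82.98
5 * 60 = 300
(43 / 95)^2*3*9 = 49923 / 9025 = 5.53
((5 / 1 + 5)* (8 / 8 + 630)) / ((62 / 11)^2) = 381755 / 1922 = 198.62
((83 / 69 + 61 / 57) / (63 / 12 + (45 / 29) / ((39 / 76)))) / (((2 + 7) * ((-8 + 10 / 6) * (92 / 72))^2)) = 161778240 / 347082911027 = 0.00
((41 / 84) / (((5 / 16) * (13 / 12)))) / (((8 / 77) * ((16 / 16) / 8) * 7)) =7216 / 455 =15.86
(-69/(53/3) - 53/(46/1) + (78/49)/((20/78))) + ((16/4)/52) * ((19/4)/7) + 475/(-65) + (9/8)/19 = -3567973671/590142280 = -6.05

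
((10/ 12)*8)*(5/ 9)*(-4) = -400/ 27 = -14.81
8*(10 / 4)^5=3125 / 4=781.25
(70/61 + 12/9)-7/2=-373/366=-1.02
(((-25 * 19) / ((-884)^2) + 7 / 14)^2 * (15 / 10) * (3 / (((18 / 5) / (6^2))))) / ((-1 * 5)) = -1370676636081 / 610673479936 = -2.24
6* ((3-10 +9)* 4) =48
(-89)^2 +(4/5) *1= 39609/5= 7921.80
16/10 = 8/5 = 1.60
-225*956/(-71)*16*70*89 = 21441168000/71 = 301988281.69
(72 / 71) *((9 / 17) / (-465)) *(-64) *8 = 110592 / 187085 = 0.59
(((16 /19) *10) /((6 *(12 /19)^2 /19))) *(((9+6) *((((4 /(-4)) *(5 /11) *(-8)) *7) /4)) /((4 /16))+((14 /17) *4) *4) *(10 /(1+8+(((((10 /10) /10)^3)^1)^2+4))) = 190463600000000 /9376715007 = 20312.40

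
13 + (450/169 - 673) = -111090/169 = -657.34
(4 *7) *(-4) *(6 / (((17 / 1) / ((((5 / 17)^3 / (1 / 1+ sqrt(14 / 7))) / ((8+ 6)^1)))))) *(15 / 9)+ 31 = 2599151 / 83521 - 10000 *sqrt(2) / 83521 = 30.95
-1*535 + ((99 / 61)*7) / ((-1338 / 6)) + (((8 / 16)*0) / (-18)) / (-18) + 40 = -6734178 / 13603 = -495.05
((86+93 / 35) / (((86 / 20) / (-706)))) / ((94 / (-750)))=1643038500 / 14147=116140.42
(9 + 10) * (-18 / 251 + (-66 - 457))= -2494529 / 251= -9938.36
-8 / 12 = -2 / 3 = -0.67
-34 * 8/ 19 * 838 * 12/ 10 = -1367616/ 95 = -14395.96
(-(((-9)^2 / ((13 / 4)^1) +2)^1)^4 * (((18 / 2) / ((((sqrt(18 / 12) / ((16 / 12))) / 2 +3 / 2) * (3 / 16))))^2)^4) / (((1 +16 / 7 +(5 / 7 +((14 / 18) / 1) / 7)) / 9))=-149259201330311060.41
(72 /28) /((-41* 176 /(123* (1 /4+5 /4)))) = -81 /1232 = -0.07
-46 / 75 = -0.61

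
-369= -369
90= 90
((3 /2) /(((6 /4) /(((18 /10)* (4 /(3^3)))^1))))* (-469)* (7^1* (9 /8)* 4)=-3939.60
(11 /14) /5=11 /70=0.16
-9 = -9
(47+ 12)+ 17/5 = 312/5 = 62.40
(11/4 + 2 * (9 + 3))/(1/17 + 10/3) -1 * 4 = 2689/692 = 3.89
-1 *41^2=-1681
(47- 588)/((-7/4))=2164/7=309.14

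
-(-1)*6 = 6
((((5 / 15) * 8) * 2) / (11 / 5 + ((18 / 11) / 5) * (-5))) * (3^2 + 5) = 12320 / 93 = 132.47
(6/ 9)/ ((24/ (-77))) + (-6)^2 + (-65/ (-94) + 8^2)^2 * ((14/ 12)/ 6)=269621011/ 318096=847.61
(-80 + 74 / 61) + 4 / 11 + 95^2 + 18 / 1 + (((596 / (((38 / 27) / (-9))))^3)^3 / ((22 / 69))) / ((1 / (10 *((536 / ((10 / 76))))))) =-247045273980913676196753436920255687973174199996961 / 11395970800511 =-21678300015461259771642510000000000000.00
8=8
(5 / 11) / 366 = 5 / 4026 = 0.00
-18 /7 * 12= -216 /7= -30.86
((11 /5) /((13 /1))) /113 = 11 /7345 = 0.00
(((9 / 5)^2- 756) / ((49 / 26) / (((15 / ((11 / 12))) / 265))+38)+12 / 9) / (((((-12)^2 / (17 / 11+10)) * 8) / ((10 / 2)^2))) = -1055233 / 436320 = -2.42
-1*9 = -9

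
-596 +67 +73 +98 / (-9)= -4202 / 9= -466.89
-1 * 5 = -5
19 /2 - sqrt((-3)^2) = 13 /2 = 6.50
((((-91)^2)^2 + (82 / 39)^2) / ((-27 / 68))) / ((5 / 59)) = -83692343977772 / 41067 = -2037946379.76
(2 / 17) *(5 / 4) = 5 / 34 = 0.15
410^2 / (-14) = -84050 / 7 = -12007.14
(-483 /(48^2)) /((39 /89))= -14329 /29952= -0.48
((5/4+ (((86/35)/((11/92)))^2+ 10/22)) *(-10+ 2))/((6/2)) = -502819202/444675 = -1130.76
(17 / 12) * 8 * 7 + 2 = 244 / 3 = 81.33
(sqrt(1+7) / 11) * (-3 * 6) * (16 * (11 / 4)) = -203.65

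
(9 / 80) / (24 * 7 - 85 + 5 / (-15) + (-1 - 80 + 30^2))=27 / 216400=0.00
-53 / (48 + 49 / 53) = -2809 / 2593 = -1.08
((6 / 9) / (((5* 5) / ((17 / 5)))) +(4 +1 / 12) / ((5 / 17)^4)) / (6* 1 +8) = 1364403 / 35000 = 38.98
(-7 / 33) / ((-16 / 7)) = 49 / 528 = 0.09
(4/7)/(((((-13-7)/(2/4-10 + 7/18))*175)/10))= 164/11025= 0.01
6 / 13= 0.46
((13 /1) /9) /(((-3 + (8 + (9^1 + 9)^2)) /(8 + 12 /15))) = 572 /14805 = 0.04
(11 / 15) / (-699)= -11 / 10485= -0.00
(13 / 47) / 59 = 0.00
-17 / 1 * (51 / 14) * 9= -7803 / 14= -557.36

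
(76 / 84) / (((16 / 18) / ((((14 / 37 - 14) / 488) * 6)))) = -1539 / 9028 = -0.17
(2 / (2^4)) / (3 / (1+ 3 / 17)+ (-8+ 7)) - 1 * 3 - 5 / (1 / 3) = -1111 / 62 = -17.92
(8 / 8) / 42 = 1 / 42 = 0.02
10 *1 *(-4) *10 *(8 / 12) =-800 / 3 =-266.67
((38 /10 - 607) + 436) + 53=-571 /5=-114.20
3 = 3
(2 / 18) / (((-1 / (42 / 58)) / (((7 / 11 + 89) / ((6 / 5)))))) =-595 / 99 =-6.01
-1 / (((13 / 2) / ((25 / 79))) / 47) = -2350 / 1027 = -2.29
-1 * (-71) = 71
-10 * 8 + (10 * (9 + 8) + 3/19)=1713/19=90.16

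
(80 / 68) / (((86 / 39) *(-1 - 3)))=-195 / 1462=-0.13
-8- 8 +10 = -6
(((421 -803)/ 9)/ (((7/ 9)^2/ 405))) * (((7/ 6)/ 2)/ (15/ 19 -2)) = 4409235/ 322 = 13693.28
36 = 36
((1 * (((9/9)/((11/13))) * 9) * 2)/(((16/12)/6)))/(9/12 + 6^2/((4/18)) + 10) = 4212/7601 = 0.55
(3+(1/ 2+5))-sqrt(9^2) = -1/ 2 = -0.50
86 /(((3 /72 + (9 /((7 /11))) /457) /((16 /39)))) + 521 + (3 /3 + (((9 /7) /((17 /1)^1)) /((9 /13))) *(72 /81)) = 78240383882 /77620725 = 1007.98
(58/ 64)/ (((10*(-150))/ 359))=-10411/ 48000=-0.22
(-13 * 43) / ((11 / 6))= -3354 / 11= -304.91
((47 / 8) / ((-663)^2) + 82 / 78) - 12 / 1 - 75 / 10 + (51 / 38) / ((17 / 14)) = -1158793159 / 66814488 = -17.34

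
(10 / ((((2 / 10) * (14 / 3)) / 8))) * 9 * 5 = 3857.14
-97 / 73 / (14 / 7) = -97 / 146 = -0.66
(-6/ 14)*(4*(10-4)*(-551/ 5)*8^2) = 2539008/ 35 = 72543.09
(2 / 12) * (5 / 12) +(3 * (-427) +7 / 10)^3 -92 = -9443821489009 / 4500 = -2098626997.56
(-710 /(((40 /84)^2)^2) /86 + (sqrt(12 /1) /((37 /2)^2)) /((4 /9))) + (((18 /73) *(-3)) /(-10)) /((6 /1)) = -1007917623 /6278000 + 18 *sqrt(3) /1369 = -160.52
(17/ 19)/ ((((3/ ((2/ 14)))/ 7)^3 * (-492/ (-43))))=731/ 252396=0.00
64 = 64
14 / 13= 1.08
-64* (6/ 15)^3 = -512/ 125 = -4.10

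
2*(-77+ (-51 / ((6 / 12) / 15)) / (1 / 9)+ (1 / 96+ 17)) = -1327679 / 48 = -27659.98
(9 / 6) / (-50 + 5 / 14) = -21 / 695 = -0.03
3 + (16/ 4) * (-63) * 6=-1509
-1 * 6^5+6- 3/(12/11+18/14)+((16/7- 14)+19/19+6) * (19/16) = -53131511/6832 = -7776.86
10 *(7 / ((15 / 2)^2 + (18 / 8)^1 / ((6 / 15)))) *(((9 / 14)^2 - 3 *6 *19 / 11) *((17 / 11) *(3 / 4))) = -374799 / 9317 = -40.23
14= 14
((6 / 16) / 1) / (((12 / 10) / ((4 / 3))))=5 / 12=0.42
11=11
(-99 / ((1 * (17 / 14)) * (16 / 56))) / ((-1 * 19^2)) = 4851 / 6137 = 0.79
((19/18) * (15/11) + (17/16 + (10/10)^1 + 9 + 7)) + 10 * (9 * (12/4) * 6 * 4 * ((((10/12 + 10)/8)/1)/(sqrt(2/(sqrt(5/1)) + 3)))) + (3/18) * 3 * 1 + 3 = 12145/528 + 8775 * sqrt(5)/sqrt(2 * sqrt(5) + 15) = 4469.57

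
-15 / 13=-1.15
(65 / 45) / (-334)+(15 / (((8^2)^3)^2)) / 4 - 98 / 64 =-634409619269615 / 413141494136832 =-1.54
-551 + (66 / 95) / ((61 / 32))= -3190933 / 5795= -550.64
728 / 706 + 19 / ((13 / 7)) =51681 / 4589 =11.26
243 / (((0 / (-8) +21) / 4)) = 324 / 7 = 46.29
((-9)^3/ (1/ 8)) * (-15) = 87480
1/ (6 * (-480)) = -1/ 2880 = -0.00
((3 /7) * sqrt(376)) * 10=60 * sqrt(94) /7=83.10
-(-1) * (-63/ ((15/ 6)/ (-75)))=1890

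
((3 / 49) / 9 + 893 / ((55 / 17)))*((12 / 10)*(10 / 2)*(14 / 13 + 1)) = 120509748 / 35035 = 3439.70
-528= -528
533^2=284089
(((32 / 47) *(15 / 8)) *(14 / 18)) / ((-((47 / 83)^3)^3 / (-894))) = 7799147449761785613160 / 52599132235830049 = 148275.21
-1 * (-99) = 99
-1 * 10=-10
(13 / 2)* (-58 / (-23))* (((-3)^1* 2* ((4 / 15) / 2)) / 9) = -1508 / 1035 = -1.46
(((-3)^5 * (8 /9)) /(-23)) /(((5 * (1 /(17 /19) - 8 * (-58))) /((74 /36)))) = 7548 /909305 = 0.01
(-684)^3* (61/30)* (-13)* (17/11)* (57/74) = 20491984725264/2035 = 10069771363.77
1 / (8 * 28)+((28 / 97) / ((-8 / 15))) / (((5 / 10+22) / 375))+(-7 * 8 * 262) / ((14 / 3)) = -68508735 / 21728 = -3153.02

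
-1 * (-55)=55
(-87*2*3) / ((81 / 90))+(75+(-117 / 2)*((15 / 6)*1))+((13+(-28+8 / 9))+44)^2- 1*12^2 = 31783 / 324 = 98.10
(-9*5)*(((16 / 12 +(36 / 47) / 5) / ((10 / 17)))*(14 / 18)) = -62356 / 705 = -88.45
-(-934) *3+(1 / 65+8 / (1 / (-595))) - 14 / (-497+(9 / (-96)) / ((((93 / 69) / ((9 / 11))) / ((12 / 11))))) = -1898296606411 / 969529535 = -1957.96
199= 199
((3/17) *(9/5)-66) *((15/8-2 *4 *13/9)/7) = 76301/840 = 90.83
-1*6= -6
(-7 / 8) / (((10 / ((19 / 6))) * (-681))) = 133 / 326880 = 0.00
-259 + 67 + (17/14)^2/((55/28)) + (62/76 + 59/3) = -7494959/43890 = -170.77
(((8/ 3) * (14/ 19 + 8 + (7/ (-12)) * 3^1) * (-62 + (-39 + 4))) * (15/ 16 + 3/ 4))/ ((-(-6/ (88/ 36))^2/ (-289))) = -200127587/ 1368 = -146292.10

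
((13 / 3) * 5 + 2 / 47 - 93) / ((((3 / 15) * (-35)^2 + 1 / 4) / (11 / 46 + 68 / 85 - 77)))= 351236984 / 15906915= 22.08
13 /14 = 0.93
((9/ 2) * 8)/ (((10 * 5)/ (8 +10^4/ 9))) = 20144/ 25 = 805.76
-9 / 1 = -9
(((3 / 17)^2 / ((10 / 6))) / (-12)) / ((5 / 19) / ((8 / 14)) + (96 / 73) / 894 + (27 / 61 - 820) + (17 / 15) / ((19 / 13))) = 340373961 / 178881238050203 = 0.00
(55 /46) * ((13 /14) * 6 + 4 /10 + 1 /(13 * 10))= 59851 /8372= 7.15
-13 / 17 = -0.76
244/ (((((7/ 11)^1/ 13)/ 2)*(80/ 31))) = 270413/ 70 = 3863.04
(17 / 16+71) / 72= 1153 / 1152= 1.00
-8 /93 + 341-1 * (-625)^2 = -390284.09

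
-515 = -515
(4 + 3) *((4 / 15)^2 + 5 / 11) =3.68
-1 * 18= -18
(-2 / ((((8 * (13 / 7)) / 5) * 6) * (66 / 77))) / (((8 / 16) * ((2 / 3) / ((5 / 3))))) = -1225 / 1872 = -0.65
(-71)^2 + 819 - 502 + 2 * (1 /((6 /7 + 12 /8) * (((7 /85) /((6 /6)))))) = 177154 /33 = 5368.30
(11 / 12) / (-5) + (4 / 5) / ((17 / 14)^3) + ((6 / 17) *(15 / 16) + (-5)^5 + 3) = -1840255907 / 589560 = -3121.41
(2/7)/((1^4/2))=4/7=0.57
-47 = -47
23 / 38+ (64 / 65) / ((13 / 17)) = 60779 / 32110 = 1.89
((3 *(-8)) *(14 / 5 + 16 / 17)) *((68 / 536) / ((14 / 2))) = -3816 / 2345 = -1.63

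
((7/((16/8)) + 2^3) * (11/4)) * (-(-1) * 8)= 253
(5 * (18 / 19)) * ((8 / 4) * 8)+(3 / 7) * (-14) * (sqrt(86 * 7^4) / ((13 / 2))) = 1440 / 19 - 588 * sqrt(86) / 13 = -343.66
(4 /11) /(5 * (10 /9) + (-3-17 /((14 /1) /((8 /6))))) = 252 /649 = 0.39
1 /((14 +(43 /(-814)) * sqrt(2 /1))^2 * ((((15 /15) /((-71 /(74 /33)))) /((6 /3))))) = -1362312151452054 /4216237218288481-10280406198216 * sqrt(2) /4216237218288481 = -0.33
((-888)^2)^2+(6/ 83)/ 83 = 621801639936.00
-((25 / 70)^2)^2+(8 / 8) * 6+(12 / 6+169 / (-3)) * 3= -6031937 / 38416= -157.02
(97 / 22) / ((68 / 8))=97 / 187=0.52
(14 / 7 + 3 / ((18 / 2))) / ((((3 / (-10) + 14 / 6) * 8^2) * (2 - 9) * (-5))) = 1 / 1952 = 0.00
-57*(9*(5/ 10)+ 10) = -1653/ 2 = -826.50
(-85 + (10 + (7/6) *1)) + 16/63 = -9271/126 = -73.58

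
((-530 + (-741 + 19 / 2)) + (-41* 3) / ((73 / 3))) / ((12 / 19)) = -1171141 / 584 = -2005.38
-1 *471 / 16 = -471 / 16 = -29.44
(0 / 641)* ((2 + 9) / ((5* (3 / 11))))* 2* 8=0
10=10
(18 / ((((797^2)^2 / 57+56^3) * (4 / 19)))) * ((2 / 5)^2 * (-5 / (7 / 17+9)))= -165699 / 161400193517200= -0.00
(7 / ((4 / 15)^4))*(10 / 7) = 253125 / 128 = 1977.54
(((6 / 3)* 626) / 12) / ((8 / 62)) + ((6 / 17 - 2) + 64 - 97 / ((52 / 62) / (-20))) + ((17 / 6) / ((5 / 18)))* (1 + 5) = 3245.21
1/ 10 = 0.10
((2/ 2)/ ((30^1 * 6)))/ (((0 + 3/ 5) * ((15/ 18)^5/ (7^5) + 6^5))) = 1210104/ 1016255023157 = 0.00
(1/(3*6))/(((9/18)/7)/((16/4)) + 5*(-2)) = -28/5031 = -0.01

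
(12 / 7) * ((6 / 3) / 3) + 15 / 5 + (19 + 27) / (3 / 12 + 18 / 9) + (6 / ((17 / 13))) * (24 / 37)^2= 38880341 / 1466199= 26.52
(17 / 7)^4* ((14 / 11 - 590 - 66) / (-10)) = 300759121 / 132055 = 2277.53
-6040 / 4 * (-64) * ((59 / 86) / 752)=178180 / 2021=88.16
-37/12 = -3.08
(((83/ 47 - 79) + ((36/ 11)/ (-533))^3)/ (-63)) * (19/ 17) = 1.37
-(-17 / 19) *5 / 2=85 / 38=2.24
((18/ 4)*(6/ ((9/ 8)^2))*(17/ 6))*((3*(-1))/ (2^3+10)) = -272/ 27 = -10.07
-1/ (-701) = 1/ 701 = 0.00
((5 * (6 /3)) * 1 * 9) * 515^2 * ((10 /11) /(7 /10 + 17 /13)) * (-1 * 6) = -64851253.92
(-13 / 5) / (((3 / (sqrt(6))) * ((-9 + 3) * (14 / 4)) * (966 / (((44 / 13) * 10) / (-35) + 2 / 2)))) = sqrt(6) / 710010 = 0.00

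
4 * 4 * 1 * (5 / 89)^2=400 / 7921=0.05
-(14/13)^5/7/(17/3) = -230496/6311981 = -0.04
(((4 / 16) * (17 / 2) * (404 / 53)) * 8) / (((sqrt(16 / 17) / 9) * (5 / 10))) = 2404.32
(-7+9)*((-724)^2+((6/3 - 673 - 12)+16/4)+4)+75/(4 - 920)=959053757/916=1047001.92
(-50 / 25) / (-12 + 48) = -0.06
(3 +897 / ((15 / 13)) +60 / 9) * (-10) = -23612 / 3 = -7870.67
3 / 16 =0.19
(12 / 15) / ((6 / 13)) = 26 / 15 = 1.73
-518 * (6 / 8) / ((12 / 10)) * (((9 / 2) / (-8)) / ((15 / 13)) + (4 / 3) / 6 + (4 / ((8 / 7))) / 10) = -15799 / 576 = -27.43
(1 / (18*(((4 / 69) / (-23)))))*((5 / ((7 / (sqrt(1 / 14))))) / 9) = -2645*sqrt(14) / 21168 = -0.47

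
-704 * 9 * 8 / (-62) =817.55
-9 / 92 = -0.10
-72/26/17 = -36/221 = -0.16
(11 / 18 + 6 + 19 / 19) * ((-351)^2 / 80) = 1875393 / 160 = 11721.21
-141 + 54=-87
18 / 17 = 1.06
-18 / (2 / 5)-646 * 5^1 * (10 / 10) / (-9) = 2825 / 9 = 313.89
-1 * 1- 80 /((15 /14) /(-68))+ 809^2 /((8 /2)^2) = 2207107 /48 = 45981.40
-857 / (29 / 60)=-51420 / 29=-1773.10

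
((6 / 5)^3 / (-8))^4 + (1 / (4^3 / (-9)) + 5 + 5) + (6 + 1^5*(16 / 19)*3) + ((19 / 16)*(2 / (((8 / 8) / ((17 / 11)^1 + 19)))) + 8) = 245520536289191 / 3265625000000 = 75.18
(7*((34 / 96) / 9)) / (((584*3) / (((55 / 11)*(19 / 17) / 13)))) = 665 / 9839232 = 0.00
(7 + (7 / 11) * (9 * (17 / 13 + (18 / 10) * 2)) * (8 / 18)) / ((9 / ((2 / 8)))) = 1267 / 2340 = 0.54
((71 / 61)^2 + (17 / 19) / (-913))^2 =7635783446020900 / 4166468444986969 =1.83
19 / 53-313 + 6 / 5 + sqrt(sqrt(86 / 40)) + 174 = -36422 / 265 + sqrt(2) * 43^(1 / 4) * 5^(3 / 4) / 10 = -136.23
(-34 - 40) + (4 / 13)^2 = -73.91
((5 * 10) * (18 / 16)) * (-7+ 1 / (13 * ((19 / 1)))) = -97200 / 247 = -393.52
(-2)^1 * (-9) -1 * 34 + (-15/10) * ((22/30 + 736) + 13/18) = -67331/60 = -1122.18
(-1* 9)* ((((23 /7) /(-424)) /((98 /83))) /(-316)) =-17181 /91913024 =-0.00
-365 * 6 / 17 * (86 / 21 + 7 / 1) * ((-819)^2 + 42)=-958797330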